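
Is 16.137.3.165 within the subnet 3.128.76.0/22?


Subnet network: 3.128.76.0
Test IP AND mask: 16.137.0.0
No, 16.137.3.165 is not in 3.128.76.0/22


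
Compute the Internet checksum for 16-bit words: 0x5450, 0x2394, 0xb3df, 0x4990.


Sum all words (with carry folding):
+ 0x5450 = 0x5450
+ 0x2394 = 0x77e4
+ 0xb3df = 0x2bc4
+ 0x4990 = 0x7554
One's complement: ~0x7554
Checksum = 0x8aab


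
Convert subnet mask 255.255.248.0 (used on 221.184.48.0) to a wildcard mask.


Subnet mask: 255.255.248.0
Wildcard = 255.255.255.255 - subnet mask
255 - 255 = 0
255 - 255 = 0
255 - 248 = 7
255 - 0 = 255
Wildcard: 0.0.7.255


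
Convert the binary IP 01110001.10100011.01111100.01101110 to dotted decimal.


01110001 = 113
10100011 = 163
01111100 = 124
01101110 = 110
IP: 113.163.124.110


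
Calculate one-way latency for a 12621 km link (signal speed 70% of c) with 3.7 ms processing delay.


Speed = 0.7 * 3e5 km/s = 210000 km/s
Propagation delay = 12621 / 210000 = 0.0601 s = 60.1 ms
Processing delay = 3.7 ms
Total one-way latency = 63.8 ms


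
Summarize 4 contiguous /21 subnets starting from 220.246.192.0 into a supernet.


Original prefix: /21
Number of subnets: 4 = 2^2
New prefix = 21 - 2 = 19
Supernet: 220.246.192.0/19


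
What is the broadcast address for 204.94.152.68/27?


Network: 204.94.152.64/27
Host bits = 5
Set all host bits to 1:
Broadcast: 204.94.152.95


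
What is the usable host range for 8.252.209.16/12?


Network: 8.240.0.0
Broadcast: 8.255.255.255
First usable = network + 1
Last usable = broadcast - 1
Range: 8.240.0.1 to 8.255.255.254


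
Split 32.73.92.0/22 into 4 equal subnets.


New prefix = 22 + 2 = 24
Each subnet has 256 addresses
  32.73.92.0/24
  32.73.93.0/24
  32.73.94.0/24
  32.73.95.0/24
Subnets: 32.73.92.0/24, 32.73.93.0/24, 32.73.94.0/24, 32.73.95.0/24


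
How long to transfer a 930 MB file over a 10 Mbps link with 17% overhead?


Effective throughput = 10 * (1 - 17/100) = 8.3 Mbps
File size in Mb = 930 * 8 = 7440 Mb
Time = 7440 / 8.3
Time = 896.3855 seconds


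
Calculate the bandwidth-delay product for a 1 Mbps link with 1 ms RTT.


BDP = bandwidth * RTT
= 1 Mbps * 1 ms
= 1 * 1e6 * 1 / 1000 bits
= 1000 bits
= 125 bytes
BDP = 1000 bits (125 bytes)


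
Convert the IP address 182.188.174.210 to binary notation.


182 = 10110110
188 = 10111100
174 = 10101110
210 = 11010010
Binary: 10110110.10111100.10101110.11010010


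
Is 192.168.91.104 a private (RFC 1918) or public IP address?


RFC 1918 private ranges:
  10.0.0.0/8 (10.0.0.0 - 10.255.255.255)
  172.16.0.0/12 (172.16.0.0 - 172.31.255.255)
  192.168.0.0/16 (192.168.0.0 - 192.168.255.255)
Private (in 192.168.0.0/16)


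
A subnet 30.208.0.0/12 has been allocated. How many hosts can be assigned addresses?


Host bits = 32 - 12 = 20
Total addresses = 2^20 = 1048576
Usable = total - 2 (network and broadcast)
Usable hosts: 1048574


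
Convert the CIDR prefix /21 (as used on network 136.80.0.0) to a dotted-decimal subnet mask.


/21 means 21 network bits, 11 host bits
Binary: 11111111111111111111100000000000
Mask: 255.255.248.0


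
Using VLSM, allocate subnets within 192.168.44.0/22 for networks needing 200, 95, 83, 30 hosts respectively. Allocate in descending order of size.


200 hosts -> /24 (254 usable): 192.168.44.0/24
95 hosts -> /25 (126 usable): 192.168.45.0/25
83 hosts -> /25 (126 usable): 192.168.45.128/25
30 hosts -> /27 (30 usable): 192.168.46.0/27
Allocation: 192.168.44.0/24 (200 hosts, 254 usable); 192.168.45.0/25 (95 hosts, 126 usable); 192.168.45.128/25 (83 hosts, 126 usable); 192.168.46.0/27 (30 hosts, 30 usable)


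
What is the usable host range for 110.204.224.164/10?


Network: 110.192.0.0
Broadcast: 110.255.255.255
First usable = network + 1
Last usable = broadcast - 1
Range: 110.192.0.1 to 110.255.255.254


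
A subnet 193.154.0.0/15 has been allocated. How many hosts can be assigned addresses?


Host bits = 32 - 15 = 17
Total addresses = 2^17 = 131072
Usable = total - 2 (network and broadcast)
Usable hosts: 131070


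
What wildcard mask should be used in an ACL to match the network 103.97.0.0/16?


Subnet mask: 255.255.0.0
Wildcard = 255.255.255.255 - subnet mask
255 - 255 = 0
255 - 255 = 0
255 - 0 = 255
255 - 0 = 255
Wildcard: 0.0.255.255


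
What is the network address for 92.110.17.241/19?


IP:   01011100.01101110.00010001.11110001
Mask: 11111111.11111111.11100000.00000000
AND operation:
Net:  01011100.01101110.00000000.00000000
Network: 92.110.0.0/19


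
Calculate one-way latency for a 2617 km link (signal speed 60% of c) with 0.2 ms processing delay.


Speed = 0.6 * 3e5 km/s = 180000 km/s
Propagation delay = 2617 / 180000 = 0.0145 s = 14.5389 ms
Processing delay = 0.2 ms
Total one-way latency = 14.7389 ms


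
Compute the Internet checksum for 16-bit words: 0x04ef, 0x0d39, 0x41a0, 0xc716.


Sum all words (with carry folding):
+ 0x04ef = 0x04ef
+ 0x0d39 = 0x1228
+ 0x41a0 = 0x53c8
+ 0xc716 = 0x1adf
One's complement: ~0x1adf
Checksum = 0xe520


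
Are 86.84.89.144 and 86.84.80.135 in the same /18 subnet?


Mask: 255.255.192.0
86.84.89.144 AND mask = 86.84.64.0
86.84.80.135 AND mask = 86.84.64.0
Yes, same subnet (86.84.64.0)


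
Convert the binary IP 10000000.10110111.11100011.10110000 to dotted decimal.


10000000 = 128
10110111 = 183
11100011 = 227
10110000 = 176
IP: 128.183.227.176


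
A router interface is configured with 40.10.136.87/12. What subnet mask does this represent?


/12 means 12 network bits, 20 host bits
Binary: 11111111111100000000000000000000
Mask: 255.240.0.0


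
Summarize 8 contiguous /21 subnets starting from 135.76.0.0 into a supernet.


Original prefix: /21
Number of subnets: 8 = 2^3
New prefix = 21 - 3 = 18
Supernet: 135.76.0.0/18


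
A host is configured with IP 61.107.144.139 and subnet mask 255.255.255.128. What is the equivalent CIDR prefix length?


Binary: 11111111.11111111.11111111.10000000
Count leading 1s
Prefix: /25


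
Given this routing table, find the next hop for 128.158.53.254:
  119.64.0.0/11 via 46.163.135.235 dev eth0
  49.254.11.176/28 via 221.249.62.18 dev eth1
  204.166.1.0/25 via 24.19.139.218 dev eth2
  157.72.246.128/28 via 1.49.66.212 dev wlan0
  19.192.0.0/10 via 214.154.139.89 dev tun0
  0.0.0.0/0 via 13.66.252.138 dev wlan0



Longest prefix match for 128.158.53.254:
  /11 119.64.0.0: no
  /28 49.254.11.176: no
  /25 204.166.1.0: no
  /28 157.72.246.128: no
  /10 19.192.0.0: no
  /0 0.0.0.0: MATCH
Selected: next-hop 13.66.252.138 via wlan0 (matched /0)


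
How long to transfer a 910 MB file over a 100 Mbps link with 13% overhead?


Effective throughput = 100 * (1 - 13/100) = 87 Mbps
File size in Mb = 910 * 8 = 7280 Mb
Time = 7280 / 87
Time = 83.6782 seconds


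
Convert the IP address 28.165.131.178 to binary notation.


28 = 00011100
165 = 10100101
131 = 10000011
178 = 10110010
Binary: 00011100.10100101.10000011.10110010


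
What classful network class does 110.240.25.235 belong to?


First octet: 110
Binary: 01101110
0xxxxxxx -> Class A (1-126)
Class A, default mask 255.0.0.0 (/8)


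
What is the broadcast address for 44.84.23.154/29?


Network: 44.84.23.152/29
Host bits = 3
Set all host bits to 1:
Broadcast: 44.84.23.159


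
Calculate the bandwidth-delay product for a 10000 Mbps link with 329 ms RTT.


BDP = bandwidth * RTT
= 10000 Mbps * 329 ms
= 10000 * 1e6 * 329 / 1000 bits
= 3290000000 bits
= 411250000 bytes
= 401611.3281 KB
BDP = 3290000000 bits (411250000 bytes)


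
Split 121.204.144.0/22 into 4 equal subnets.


New prefix = 22 + 2 = 24
Each subnet has 256 addresses
  121.204.144.0/24
  121.204.145.0/24
  121.204.146.0/24
  121.204.147.0/24
Subnets: 121.204.144.0/24, 121.204.145.0/24, 121.204.146.0/24, 121.204.147.0/24


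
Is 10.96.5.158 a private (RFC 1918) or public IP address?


RFC 1918 private ranges:
  10.0.0.0/8 (10.0.0.0 - 10.255.255.255)
  172.16.0.0/12 (172.16.0.0 - 172.31.255.255)
  192.168.0.0/16 (192.168.0.0 - 192.168.255.255)
Private (in 10.0.0.0/8)


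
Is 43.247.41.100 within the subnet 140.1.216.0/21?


Subnet network: 140.1.216.0
Test IP AND mask: 43.247.40.0
No, 43.247.41.100 is not in 140.1.216.0/21


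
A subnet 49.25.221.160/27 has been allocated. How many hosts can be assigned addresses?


Host bits = 32 - 27 = 5
Total addresses = 2^5 = 32
Usable = total - 2 (network and broadcast)
Usable hosts: 30


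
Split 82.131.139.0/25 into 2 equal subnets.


New prefix = 25 + 1 = 26
Each subnet has 64 addresses
  82.131.139.0/26
  82.131.139.64/26
Subnets: 82.131.139.0/26, 82.131.139.64/26


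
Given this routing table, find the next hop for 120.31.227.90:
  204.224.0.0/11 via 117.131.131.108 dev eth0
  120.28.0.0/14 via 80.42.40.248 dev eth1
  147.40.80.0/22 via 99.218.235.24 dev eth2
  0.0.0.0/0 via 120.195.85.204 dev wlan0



Longest prefix match for 120.31.227.90:
  /11 204.224.0.0: no
  /14 120.28.0.0: MATCH
  /22 147.40.80.0: no
  /0 0.0.0.0: MATCH
Selected: next-hop 80.42.40.248 via eth1 (matched /14)


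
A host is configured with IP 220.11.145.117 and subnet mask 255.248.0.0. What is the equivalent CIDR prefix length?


Binary: 11111111.11111000.00000000.00000000
Count leading 1s
Prefix: /13


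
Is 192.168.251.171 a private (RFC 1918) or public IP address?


RFC 1918 private ranges:
  10.0.0.0/8 (10.0.0.0 - 10.255.255.255)
  172.16.0.0/12 (172.16.0.0 - 172.31.255.255)
  192.168.0.0/16 (192.168.0.0 - 192.168.255.255)
Private (in 192.168.0.0/16)


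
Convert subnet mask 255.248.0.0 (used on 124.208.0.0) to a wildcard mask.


Subnet mask: 255.248.0.0
Wildcard = 255.255.255.255 - subnet mask
255 - 255 = 0
255 - 248 = 7
255 - 0 = 255
255 - 0 = 255
Wildcard: 0.7.255.255


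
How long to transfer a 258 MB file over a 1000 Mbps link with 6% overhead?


Effective throughput = 1000 * (1 - 6/100) = 940 Mbps
File size in Mb = 258 * 8 = 2064 Mb
Time = 2064 / 940
Time = 2.1957 seconds


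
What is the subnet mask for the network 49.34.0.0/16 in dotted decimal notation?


/16 means 16 network bits, 16 host bits
Binary: 11111111111111110000000000000000
Mask: 255.255.0.0


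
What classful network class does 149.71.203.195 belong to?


First octet: 149
Binary: 10010101
10xxxxxx -> Class B (128-191)
Class B, default mask 255.255.0.0 (/16)


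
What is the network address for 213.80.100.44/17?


IP:   11010101.01010000.01100100.00101100
Mask: 11111111.11111111.10000000.00000000
AND operation:
Net:  11010101.01010000.00000000.00000000
Network: 213.80.0.0/17


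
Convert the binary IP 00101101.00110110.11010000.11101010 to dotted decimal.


00101101 = 45
00110110 = 54
11010000 = 208
11101010 = 234
IP: 45.54.208.234


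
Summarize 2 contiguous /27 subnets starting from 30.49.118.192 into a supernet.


Original prefix: /27
Number of subnets: 2 = 2^1
New prefix = 27 - 1 = 26
Supernet: 30.49.118.192/26


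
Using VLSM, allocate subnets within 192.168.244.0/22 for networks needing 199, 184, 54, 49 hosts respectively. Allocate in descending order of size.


199 hosts -> /24 (254 usable): 192.168.244.0/24
184 hosts -> /24 (254 usable): 192.168.245.0/24
54 hosts -> /26 (62 usable): 192.168.246.0/26
49 hosts -> /26 (62 usable): 192.168.246.64/26
Allocation: 192.168.244.0/24 (199 hosts, 254 usable); 192.168.245.0/24 (184 hosts, 254 usable); 192.168.246.0/26 (54 hosts, 62 usable); 192.168.246.64/26 (49 hosts, 62 usable)


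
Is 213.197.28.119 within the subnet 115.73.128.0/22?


Subnet network: 115.73.128.0
Test IP AND mask: 213.197.28.0
No, 213.197.28.119 is not in 115.73.128.0/22


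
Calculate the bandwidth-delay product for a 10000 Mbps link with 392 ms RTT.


BDP = bandwidth * RTT
= 10000 Mbps * 392 ms
= 10000 * 1e6 * 392 / 1000 bits
= 3920000000 bits
= 490000000 bytes
= 478515.625 KB
BDP = 3920000000 bits (490000000 bytes)


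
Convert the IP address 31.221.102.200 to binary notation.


31 = 00011111
221 = 11011101
102 = 01100110
200 = 11001000
Binary: 00011111.11011101.01100110.11001000


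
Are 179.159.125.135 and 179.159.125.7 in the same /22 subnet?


Mask: 255.255.252.0
179.159.125.135 AND mask = 179.159.124.0
179.159.125.7 AND mask = 179.159.124.0
Yes, same subnet (179.159.124.0)


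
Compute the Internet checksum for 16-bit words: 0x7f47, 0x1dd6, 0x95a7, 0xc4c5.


Sum all words (with carry folding):
+ 0x7f47 = 0x7f47
+ 0x1dd6 = 0x9d1d
+ 0x95a7 = 0x32c5
+ 0xc4c5 = 0xf78a
One's complement: ~0xf78a
Checksum = 0x0875


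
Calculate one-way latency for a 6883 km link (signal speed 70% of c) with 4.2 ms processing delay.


Speed = 0.7 * 3e5 km/s = 210000 km/s
Propagation delay = 6883 / 210000 = 0.0328 s = 32.7762 ms
Processing delay = 4.2 ms
Total one-way latency = 36.9762 ms


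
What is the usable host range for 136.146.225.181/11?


Network: 136.128.0.0
Broadcast: 136.159.255.255
First usable = network + 1
Last usable = broadcast - 1
Range: 136.128.0.1 to 136.159.255.254


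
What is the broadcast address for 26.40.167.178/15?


Network: 26.40.0.0/15
Host bits = 17
Set all host bits to 1:
Broadcast: 26.41.255.255


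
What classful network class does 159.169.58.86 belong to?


First octet: 159
Binary: 10011111
10xxxxxx -> Class B (128-191)
Class B, default mask 255.255.0.0 (/16)


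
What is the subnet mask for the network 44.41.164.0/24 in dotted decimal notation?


/24 means 24 network bits, 8 host bits
Binary: 11111111111111111111111100000000
Mask: 255.255.255.0


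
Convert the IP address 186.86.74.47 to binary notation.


186 = 10111010
86 = 01010110
74 = 01001010
47 = 00101111
Binary: 10111010.01010110.01001010.00101111


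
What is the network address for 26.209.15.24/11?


IP:   00011010.11010001.00001111.00011000
Mask: 11111111.11100000.00000000.00000000
AND operation:
Net:  00011010.11000000.00000000.00000000
Network: 26.192.0.0/11


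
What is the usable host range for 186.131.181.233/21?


Network: 186.131.176.0
Broadcast: 186.131.183.255
First usable = network + 1
Last usable = broadcast - 1
Range: 186.131.176.1 to 186.131.183.254


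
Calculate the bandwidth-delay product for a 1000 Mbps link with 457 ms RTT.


BDP = bandwidth * RTT
= 1000 Mbps * 457 ms
= 1000 * 1e6 * 457 / 1000 bits
= 457000000 bits
= 57125000 bytes
= 55786.1328 KB
BDP = 457000000 bits (57125000 bytes)


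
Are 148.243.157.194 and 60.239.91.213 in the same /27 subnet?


Mask: 255.255.255.224
148.243.157.194 AND mask = 148.243.157.192
60.239.91.213 AND mask = 60.239.91.192
No, different subnets (148.243.157.192 vs 60.239.91.192)


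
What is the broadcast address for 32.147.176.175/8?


Network: 32.0.0.0/8
Host bits = 24
Set all host bits to 1:
Broadcast: 32.255.255.255


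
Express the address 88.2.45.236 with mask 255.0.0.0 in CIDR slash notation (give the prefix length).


Binary: 11111111.00000000.00000000.00000000
Count leading 1s
Prefix: /8


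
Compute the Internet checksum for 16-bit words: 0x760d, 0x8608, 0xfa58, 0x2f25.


Sum all words (with carry folding):
+ 0x760d = 0x760d
+ 0x8608 = 0xfc15
+ 0xfa58 = 0xf66e
+ 0x2f25 = 0x2594
One's complement: ~0x2594
Checksum = 0xda6b


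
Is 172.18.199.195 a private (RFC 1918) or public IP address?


RFC 1918 private ranges:
  10.0.0.0/8 (10.0.0.0 - 10.255.255.255)
  172.16.0.0/12 (172.16.0.0 - 172.31.255.255)
  192.168.0.0/16 (192.168.0.0 - 192.168.255.255)
Private (in 172.16.0.0/12)


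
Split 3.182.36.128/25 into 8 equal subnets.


New prefix = 25 + 3 = 28
Each subnet has 16 addresses
  3.182.36.128/28
  3.182.36.144/28
  3.182.36.160/28
  3.182.36.176/28
  3.182.36.192/28
  3.182.36.208/28
  3.182.36.224/28
  3.182.36.240/28
Subnets: 3.182.36.128/28, 3.182.36.144/28, 3.182.36.160/28, 3.182.36.176/28, 3.182.36.192/28, 3.182.36.208/28, 3.182.36.224/28, 3.182.36.240/28


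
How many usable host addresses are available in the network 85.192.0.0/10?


Host bits = 32 - 10 = 22
Total addresses = 2^22 = 4194304
Usable = total - 2 (network and broadcast)
Usable hosts: 4194302


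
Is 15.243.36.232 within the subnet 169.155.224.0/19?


Subnet network: 169.155.224.0
Test IP AND mask: 15.243.32.0
No, 15.243.36.232 is not in 169.155.224.0/19


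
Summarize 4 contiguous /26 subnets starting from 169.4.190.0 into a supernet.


Original prefix: /26
Number of subnets: 4 = 2^2
New prefix = 26 - 2 = 24
Supernet: 169.4.190.0/24


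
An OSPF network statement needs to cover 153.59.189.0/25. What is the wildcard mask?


Subnet mask: 255.255.255.128
Wildcard = 255.255.255.255 - subnet mask
255 - 255 = 0
255 - 255 = 0
255 - 255 = 0
255 - 128 = 127
Wildcard: 0.0.0.127


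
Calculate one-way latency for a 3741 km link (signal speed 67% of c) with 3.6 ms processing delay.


Speed = 0.67 * 3e5 km/s = 201000 km/s
Propagation delay = 3741 / 201000 = 0.0186 s = 18.6119 ms
Processing delay = 3.6 ms
Total one-way latency = 22.2119 ms


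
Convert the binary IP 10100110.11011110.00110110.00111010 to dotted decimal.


10100110 = 166
11011110 = 222
00110110 = 54
00111010 = 58
IP: 166.222.54.58


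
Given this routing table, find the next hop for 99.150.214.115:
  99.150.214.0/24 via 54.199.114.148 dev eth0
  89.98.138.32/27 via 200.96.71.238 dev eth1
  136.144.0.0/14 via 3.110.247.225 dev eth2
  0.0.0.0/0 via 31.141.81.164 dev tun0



Longest prefix match for 99.150.214.115:
  /24 99.150.214.0: MATCH
  /27 89.98.138.32: no
  /14 136.144.0.0: no
  /0 0.0.0.0: MATCH
Selected: next-hop 54.199.114.148 via eth0 (matched /24)


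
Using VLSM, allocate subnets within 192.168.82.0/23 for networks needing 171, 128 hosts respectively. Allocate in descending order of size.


171 hosts -> /24 (254 usable): 192.168.82.0/24
128 hosts -> /24 (254 usable): 192.168.83.0/24
Allocation: 192.168.82.0/24 (171 hosts, 254 usable); 192.168.83.0/24 (128 hosts, 254 usable)


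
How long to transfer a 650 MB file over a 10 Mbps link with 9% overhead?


Effective throughput = 10 * (1 - 9/100) = 9.1 Mbps
File size in Mb = 650 * 8 = 5200 Mb
Time = 5200 / 9.1
Time = 571.4286 seconds


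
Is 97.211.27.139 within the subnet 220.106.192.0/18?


Subnet network: 220.106.192.0
Test IP AND mask: 97.211.0.0
No, 97.211.27.139 is not in 220.106.192.0/18


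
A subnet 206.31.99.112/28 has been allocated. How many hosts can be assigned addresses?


Host bits = 32 - 28 = 4
Total addresses = 2^4 = 16
Usable = total - 2 (network and broadcast)
Usable hosts: 14


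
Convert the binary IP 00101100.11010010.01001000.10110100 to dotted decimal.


00101100 = 44
11010010 = 210
01001000 = 72
10110100 = 180
IP: 44.210.72.180


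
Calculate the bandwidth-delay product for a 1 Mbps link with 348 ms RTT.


BDP = bandwidth * RTT
= 1 Mbps * 348 ms
= 1 * 1e6 * 348 / 1000 bits
= 348000 bits
= 43500 bytes
= 42.4805 KB
BDP = 348000 bits (43500 bytes)


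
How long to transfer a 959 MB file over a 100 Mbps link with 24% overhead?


Effective throughput = 100 * (1 - 24/100) = 76 Mbps
File size in Mb = 959 * 8 = 7672 Mb
Time = 7672 / 76
Time = 100.9474 seconds


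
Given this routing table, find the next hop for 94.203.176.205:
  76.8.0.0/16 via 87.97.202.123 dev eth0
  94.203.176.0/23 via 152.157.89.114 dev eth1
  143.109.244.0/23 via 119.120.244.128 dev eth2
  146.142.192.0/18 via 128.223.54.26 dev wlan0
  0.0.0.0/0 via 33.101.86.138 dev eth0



Longest prefix match for 94.203.176.205:
  /16 76.8.0.0: no
  /23 94.203.176.0: MATCH
  /23 143.109.244.0: no
  /18 146.142.192.0: no
  /0 0.0.0.0: MATCH
Selected: next-hop 152.157.89.114 via eth1 (matched /23)


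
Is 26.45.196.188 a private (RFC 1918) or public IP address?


RFC 1918 private ranges:
  10.0.0.0/8 (10.0.0.0 - 10.255.255.255)
  172.16.0.0/12 (172.16.0.0 - 172.31.255.255)
  192.168.0.0/16 (192.168.0.0 - 192.168.255.255)
Public (not in any RFC 1918 range)


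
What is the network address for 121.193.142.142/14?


IP:   01111001.11000001.10001110.10001110
Mask: 11111111.11111100.00000000.00000000
AND operation:
Net:  01111001.11000000.00000000.00000000
Network: 121.192.0.0/14


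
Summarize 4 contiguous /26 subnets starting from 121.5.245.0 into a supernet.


Original prefix: /26
Number of subnets: 4 = 2^2
New prefix = 26 - 2 = 24
Supernet: 121.5.245.0/24


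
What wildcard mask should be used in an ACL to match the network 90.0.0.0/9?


Subnet mask: 255.128.0.0
Wildcard = 255.255.255.255 - subnet mask
255 - 255 = 0
255 - 128 = 127
255 - 0 = 255
255 - 0 = 255
Wildcard: 0.127.255.255


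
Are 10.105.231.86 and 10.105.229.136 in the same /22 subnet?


Mask: 255.255.252.0
10.105.231.86 AND mask = 10.105.228.0
10.105.229.136 AND mask = 10.105.228.0
Yes, same subnet (10.105.228.0)


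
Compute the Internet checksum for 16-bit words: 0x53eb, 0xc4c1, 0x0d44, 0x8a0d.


Sum all words (with carry folding):
+ 0x53eb = 0x53eb
+ 0xc4c1 = 0x18ad
+ 0x0d44 = 0x25f1
+ 0x8a0d = 0xaffe
One's complement: ~0xaffe
Checksum = 0x5001


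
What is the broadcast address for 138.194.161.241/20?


Network: 138.194.160.0/20
Host bits = 12
Set all host bits to 1:
Broadcast: 138.194.175.255


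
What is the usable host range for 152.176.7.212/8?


Network: 152.0.0.0
Broadcast: 152.255.255.255
First usable = network + 1
Last usable = broadcast - 1
Range: 152.0.0.1 to 152.255.255.254


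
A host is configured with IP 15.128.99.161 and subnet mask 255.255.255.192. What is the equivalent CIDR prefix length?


Binary: 11111111.11111111.11111111.11000000
Count leading 1s
Prefix: /26


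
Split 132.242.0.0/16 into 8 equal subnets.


New prefix = 16 + 3 = 19
Each subnet has 8192 addresses
  132.242.0.0/19
  132.242.32.0/19
  132.242.64.0/19
  132.242.96.0/19
  132.242.128.0/19
  132.242.160.0/19
  132.242.192.0/19
  132.242.224.0/19
Subnets: 132.242.0.0/19, 132.242.32.0/19, 132.242.64.0/19, 132.242.96.0/19, 132.242.128.0/19, 132.242.160.0/19, 132.242.192.0/19, 132.242.224.0/19


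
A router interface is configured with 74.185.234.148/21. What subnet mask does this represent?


/21 means 21 network bits, 11 host bits
Binary: 11111111111111111111100000000000
Mask: 255.255.248.0


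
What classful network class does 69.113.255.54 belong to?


First octet: 69
Binary: 01000101
0xxxxxxx -> Class A (1-126)
Class A, default mask 255.0.0.0 (/8)


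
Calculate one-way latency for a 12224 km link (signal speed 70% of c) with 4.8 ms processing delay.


Speed = 0.7 * 3e5 km/s = 210000 km/s
Propagation delay = 12224 / 210000 = 0.0582 s = 58.2095 ms
Processing delay = 4.8 ms
Total one-way latency = 63.0095 ms


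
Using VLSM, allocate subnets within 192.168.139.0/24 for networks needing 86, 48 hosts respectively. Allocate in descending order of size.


86 hosts -> /25 (126 usable): 192.168.139.0/25
48 hosts -> /26 (62 usable): 192.168.139.128/26
Allocation: 192.168.139.0/25 (86 hosts, 126 usable); 192.168.139.128/26 (48 hosts, 62 usable)


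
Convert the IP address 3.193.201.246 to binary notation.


3 = 00000011
193 = 11000001
201 = 11001001
246 = 11110110
Binary: 00000011.11000001.11001001.11110110


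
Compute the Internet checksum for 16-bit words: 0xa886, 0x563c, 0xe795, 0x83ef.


Sum all words (with carry folding):
+ 0xa886 = 0xa886
+ 0x563c = 0xfec2
+ 0xe795 = 0xe658
+ 0x83ef = 0x6a48
One's complement: ~0x6a48
Checksum = 0x95b7


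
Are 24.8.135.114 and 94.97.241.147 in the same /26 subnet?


Mask: 255.255.255.192
24.8.135.114 AND mask = 24.8.135.64
94.97.241.147 AND mask = 94.97.241.128
No, different subnets (24.8.135.64 vs 94.97.241.128)


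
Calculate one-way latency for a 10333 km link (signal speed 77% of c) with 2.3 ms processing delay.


Speed = 0.77 * 3e5 km/s = 231000 km/s
Propagation delay = 10333 / 231000 = 0.0447 s = 44.7316 ms
Processing delay = 2.3 ms
Total one-way latency = 47.0316 ms


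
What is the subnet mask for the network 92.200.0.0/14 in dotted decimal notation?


/14 means 14 network bits, 18 host bits
Binary: 11111111111111000000000000000000
Mask: 255.252.0.0


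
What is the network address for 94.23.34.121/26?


IP:   01011110.00010111.00100010.01111001
Mask: 11111111.11111111.11111111.11000000
AND operation:
Net:  01011110.00010111.00100010.01000000
Network: 94.23.34.64/26


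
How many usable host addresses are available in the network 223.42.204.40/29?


Host bits = 32 - 29 = 3
Total addresses = 2^3 = 8
Usable = total - 2 (network and broadcast)
Usable hosts: 6


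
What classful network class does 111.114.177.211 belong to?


First octet: 111
Binary: 01101111
0xxxxxxx -> Class A (1-126)
Class A, default mask 255.0.0.0 (/8)


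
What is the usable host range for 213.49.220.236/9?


Network: 213.0.0.0
Broadcast: 213.127.255.255
First usable = network + 1
Last usable = broadcast - 1
Range: 213.0.0.1 to 213.127.255.254


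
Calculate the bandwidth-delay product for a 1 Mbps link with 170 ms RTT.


BDP = bandwidth * RTT
= 1 Mbps * 170 ms
= 1 * 1e6 * 170 / 1000 bits
= 170000 bits
= 21250 bytes
= 20.752 KB
BDP = 170000 bits (21250 bytes)


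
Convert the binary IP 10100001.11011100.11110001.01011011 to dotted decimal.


10100001 = 161
11011100 = 220
11110001 = 241
01011011 = 91
IP: 161.220.241.91


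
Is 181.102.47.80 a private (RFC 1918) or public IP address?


RFC 1918 private ranges:
  10.0.0.0/8 (10.0.0.0 - 10.255.255.255)
  172.16.0.0/12 (172.16.0.0 - 172.31.255.255)
  192.168.0.0/16 (192.168.0.0 - 192.168.255.255)
Public (not in any RFC 1918 range)


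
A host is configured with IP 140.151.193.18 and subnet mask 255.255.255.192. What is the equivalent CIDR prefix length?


Binary: 11111111.11111111.11111111.11000000
Count leading 1s
Prefix: /26


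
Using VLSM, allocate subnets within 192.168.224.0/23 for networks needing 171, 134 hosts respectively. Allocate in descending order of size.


171 hosts -> /24 (254 usable): 192.168.224.0/24
134 hosts -> /24 (254 usable): 192.168.225.0/24
Allocation: 192.168.224.0/24 (171 hosts, 254 usable); 192.168.225.0/24 (134 hosts, 254 usable)


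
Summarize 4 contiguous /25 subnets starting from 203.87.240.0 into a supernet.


Original prefix: /25
Number of subnets: 4 = 2^2
New prefix = 25 - 2 = 23
Supernet: 203.87.240.0/23


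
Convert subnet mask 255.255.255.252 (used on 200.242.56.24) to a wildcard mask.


Subnet mask: 255.255.255.252
Wildcard = 255.255.255.255 - subnet mask
255 - 255 = 0
255 - 255 = 0
255 - 255 = 0
255 - 252 = 3
Wildcard: 0.0.0.3


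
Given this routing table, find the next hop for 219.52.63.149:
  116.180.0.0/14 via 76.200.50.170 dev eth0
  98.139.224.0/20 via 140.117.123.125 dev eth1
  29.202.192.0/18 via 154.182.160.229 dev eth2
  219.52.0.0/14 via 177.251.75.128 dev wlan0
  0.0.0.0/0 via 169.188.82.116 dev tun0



Longest prefix match for 219.52.63.149:
  /14 116.180.0.0: no
  /20 98.139.224.0: no
  /18 29.202.192.0: no
  /14 219.52.0.0: MATCH
  /0 0.0.0.0: MATCH
Selected: next-hop 177.251.75.128 via wlan0 (matched /14)


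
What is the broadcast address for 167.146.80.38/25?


Network: 167.146.80.0/25
Host bits = 7
Set all host bits to 1:
Broadcast: 167.146.80.127


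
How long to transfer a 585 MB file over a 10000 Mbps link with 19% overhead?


Effective throughput = 10000 * (1 - 19/100) = 8100.0 Mbps
File size in Mb = 585 * 8 = 4680 Mb
Time = 4680 / 8100.0
Time = 0.5778 seconds


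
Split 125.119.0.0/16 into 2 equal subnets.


New prefix = 16 + 1 = 17
Each subnet has 32768 addresses
  125.119.0.0/17
  125.119.128.0/17
Subnets: 125.119.0.0/17, 125.119.128.0/17


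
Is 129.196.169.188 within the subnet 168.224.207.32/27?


Subnet network: 168.224.207.32
Test IP AND mask: 129.196.169.160
No, 129.196.169.188 is not in 168.224.207.32/27


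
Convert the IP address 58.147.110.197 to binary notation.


58 = 00111010
147 = 10010011
110 = 01101110
197 = 11000101
Binary: 00111010.10010011.01101110.11000101


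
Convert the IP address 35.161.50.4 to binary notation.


35 = 00100011
161 = 10100001
50 = 00110010
4 = 00000100
Binary: 00100011.10100001.00110010.00000100


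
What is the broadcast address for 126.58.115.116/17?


Network: 126.58.0.0/17
Host bits = 15
Set all host bits to 1:
Broadcast: 126.58.127.255


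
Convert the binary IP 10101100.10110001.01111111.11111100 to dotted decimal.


10101100 = 172
10110001 = 177
01111111 = 127
11111100 = 252
IP: 172.177.127.252


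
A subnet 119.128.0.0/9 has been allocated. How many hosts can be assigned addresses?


Host bits = 32 - 9 = 23
Total addresses = 2^23 = 8388608
Usable = total - 2 (network and broadcast)
Usable hosts: 8388606


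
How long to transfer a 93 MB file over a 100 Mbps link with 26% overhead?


Effective throughput = 100 * (1 - 26/100) = 74 Mbps
File size in Mb = 93 * 8 = 744 Mb
Time = 744 / 74
Time = 10.0541 seconds


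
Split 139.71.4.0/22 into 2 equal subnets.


New prefix = 22 + 1 = 23
Each subnet has 512 addresses
  139.71.4.0/23
  139.71.6.0/23
Subnets: 139.71.4.0/23, 139.71.6.0/23


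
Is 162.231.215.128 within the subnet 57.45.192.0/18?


Subnet network: 57.45.192.0
Test IP AND mask: 162.231.192.0
No, 162.231.215.128 is not in 57.45.192.0/18


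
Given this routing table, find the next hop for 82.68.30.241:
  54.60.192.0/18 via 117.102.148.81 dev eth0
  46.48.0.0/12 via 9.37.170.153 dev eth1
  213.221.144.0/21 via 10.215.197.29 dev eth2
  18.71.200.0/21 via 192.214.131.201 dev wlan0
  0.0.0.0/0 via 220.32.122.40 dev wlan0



Longest prefix match for 82.68.30.241:
  /18 54.60.192.0: no
  /12 46.48.0.0: no
  /21 213.221.144.0: no
  /21 18.71.200.0: no
  /0 0.0.0.0: MATCH
Selected: next-hop 220.32.122.40 via wlan0 (matched /0)


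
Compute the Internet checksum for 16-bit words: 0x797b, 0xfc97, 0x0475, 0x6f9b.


Sum all words (with carry folding):
+ 0x797b = 0x797b
+ 0xfc97 = 0x7613
+ 0x0475 = 0x7a88
+ 0x6f9b = 0xea23
One's complement: ~0xea23
Checksum = 0x15dc


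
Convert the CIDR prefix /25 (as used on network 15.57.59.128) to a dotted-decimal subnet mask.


/25 means 25 network bits, 7 host bits
Binary: 11111111111111111111111110000000
Mask: 255.255.255.128


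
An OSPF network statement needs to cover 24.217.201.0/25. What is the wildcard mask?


Subnet mask: 255.255.255.128
Wildcard = 255.255.255.255 - subnet mask
255 - 255 = 0
255 - 255 = 0
255 - 255 = 0
255 - 128 = 127
Wildcard: 0.0.0.127


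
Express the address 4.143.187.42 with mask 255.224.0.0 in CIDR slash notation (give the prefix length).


Binary: 11111111.11100000.00000000.00000000
Count leading 1s
Prefix: /11


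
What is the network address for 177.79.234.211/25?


IP:   10110001.01001111.11101010.11010011
Mask: 11111111.11111111.11111111.10000000
AND operation:
Net:  10110001.01001111.11101010.10000000
Network: 177.79.234.128/25


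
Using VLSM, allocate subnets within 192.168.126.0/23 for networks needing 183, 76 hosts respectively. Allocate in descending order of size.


183 hosts -> /24 (254 usable): 192.168.126.0/24
76 hosts -> /25 (126 usable): 192.168.127.0/25
Allocation: 192.168.126.0/24 (183 hosts, 254 usable); 192.168.127.0/25 (76 hosts, 126 usable)


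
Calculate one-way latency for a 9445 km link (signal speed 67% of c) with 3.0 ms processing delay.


Speed = 0.67 * 3e5 km/s = 201000 km/s
Propagation delay = 9445 / 201000 = 0.047 s = 46.99 ms
Processing delay = 3.0 ms
Total one-way latency = 49.99 ms


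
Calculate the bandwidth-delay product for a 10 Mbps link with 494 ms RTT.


BDP = bandwidth * RTT
= 10 Mbps * 494 ms
= 10 * 1e6 * 494 / 1000 bits
= 4940000 bits
= 617500 bytes
= 603.0273 KB
BDP = 4940000 bits (617500 bytes)


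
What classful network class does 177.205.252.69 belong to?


First octet: 177
Binary: 10110001
10xxxxxx -> Class B (128-191)
Class B, default mask 255.255.0.0 (/16)


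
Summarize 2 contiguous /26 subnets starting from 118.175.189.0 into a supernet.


Original prefix: /26
Number of subnets: 2 = 2^1
New prefix = 26 - 1 = 25
Supernet: 118.175.189.0/25


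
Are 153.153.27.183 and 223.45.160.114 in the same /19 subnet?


Mask: 255.255.224.0
153.153.27.183 AND mask = 153.153.0.0
223.45.160.114 AND mask = 223.45.160.0
No, different subnets (153.153.0.0 vs 223.45.160.0)


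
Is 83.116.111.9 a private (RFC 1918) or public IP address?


RFC 1918 private ranges:
  10.0.0.0/8 (10.0.0.0 - 10.255.255.255)
  172.16.0.0/12 (172.16.0.0 - 172.31.255.255)
  192.168.0.0/16 (192.168.0.0 - 192.168.255.255)
Public (not in any RFC 1918 range)


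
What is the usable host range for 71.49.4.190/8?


Network: 71.0.0.0
Broadcast: 71.255.255.255
First usable = network + 1
Last usable = broadcast - 1
Range: 71.0.0.1 to 71.255.255.254


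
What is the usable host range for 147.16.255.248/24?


Network: 147.16.255.0
Broadcast: 147.16.255.255
First usable = network + 1
Last usable = broadcast - 1
Range: 147.16.255.1 to 147.16.255.254


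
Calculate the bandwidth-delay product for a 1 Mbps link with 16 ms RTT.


BDP = bandwidth * RTT
= 1 Mbps * 16 ms
= 1 * 1e6 * 16 / 1000 bits
= 16000 bits
= 2000 bytes
= 1.9531 KB
BDP = 16000 bits (2000 bytes)


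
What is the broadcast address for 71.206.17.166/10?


Network: 71.192.0.0/10
Host bits = 22
Set all host bits to 1:
Broadcast: 71.255.255.255


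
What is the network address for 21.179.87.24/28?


IP:   00010101.10110011.01010111.00011000
Mask: 11111111.11111111.11111111.11110000
AND operation:
Net:  00010101.10110011.01010111.00010000
Network: 21.179.87.16/28


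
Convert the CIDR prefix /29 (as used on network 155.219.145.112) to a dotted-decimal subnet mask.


/29 means 29 network bits, 3 host bits
Binary: 11111111111111111111111111111000
Mask: 255.255.255.248


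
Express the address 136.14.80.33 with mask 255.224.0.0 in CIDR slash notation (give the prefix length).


Binary: 11111111.11100000.00000000.00000000
Count leading 1s
Prefix: /11


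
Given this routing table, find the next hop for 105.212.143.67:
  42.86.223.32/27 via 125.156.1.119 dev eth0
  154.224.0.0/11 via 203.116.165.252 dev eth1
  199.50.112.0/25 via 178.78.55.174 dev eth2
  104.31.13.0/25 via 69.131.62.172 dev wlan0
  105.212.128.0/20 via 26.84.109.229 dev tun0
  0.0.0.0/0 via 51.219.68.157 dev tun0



Longest prefix match for 105.212.143.67:
  /27 42.86.223.32: no
  /11 154.224.0.0: no
  /25 199.50.112.0: no
  /25 104.31.13.0: no
  /20 105.212.128.0: MATCH
  /0 0.0.0.0: MATCH
Selected: next-hop 26.84.109.229 via tun0 (matched /20)


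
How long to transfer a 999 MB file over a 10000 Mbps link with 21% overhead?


Effective throughput = 10000 * (1 - 21/100) = 7900 Mbps
File size in Mb = 999 * 8 = 7992 Mb
Time = 7992 / 7900
Time = 1.0116 seconds


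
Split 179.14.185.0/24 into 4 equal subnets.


New prefix = 24 + 2 = 26
Each subnet has 64 addresses
  179.14.185.0/26
  179.14.185.64/26
  179.14.185.128/26
  179.14.185.192/26
Subnets: 179.14.185.0/26, 179.14.185.64/26, 179.14.185.128/26, 179.14.185.192/26


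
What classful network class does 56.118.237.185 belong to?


First octet: 56
Binary: 00111000
0xxxxxxx -> Class A (1-126)
Class A, default mask 255.0.0.0 (/8)


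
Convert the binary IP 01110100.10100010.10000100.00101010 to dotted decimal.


01110100 = 116
10100010 = 162
10000100 = 132
00101010 = 42
IP: 116.162.132.42


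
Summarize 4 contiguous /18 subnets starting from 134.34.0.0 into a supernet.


Original prefix: /18
Number of subnets: 4 = 2^2
New prefix = 18 - 2 = 16
Supernet: 134.34.0.0/16


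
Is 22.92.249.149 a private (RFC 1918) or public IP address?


RFC 1918 private ranges:
  10.0.0.0/8 (10.0.0.0 - 10.255.255.255)
  172.16.0.0/12 (172.16.0.0 - 172.31.255.255)
  192.168.0.0/16 (192.168.0.0 - 192.168.255.255)
Public (not in any RFC 1918 range)


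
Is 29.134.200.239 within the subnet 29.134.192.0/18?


Subnet network: 29.134.192.0
Test IP AND mask: 29.134.192.0
Yes, 29.134.200.239 is in 29.134.192.0/18


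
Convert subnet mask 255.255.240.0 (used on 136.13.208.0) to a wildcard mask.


Subnet mask: 255.255.240.0
Wildcard = 255.255.255.255 - subnet mask
255 - 255 = 0
255 - 255 = 0
255 - 240 = 15
255 - 0 = 255
Wildcard: 0.0.15.255


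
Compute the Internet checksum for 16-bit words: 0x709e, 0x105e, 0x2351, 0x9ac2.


Sum all words (with carry folding):
+ 0x709e = 0x709e
+ 0x105e = 0x80fc
+ 0x2351 = 0xa44d
+ 0x9ac2 = 0x3f10
One's complement: ~0x3f10
Checksum = 0xc0ef


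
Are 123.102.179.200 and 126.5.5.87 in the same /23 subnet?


Mask: 255.255.254.0
123.102.179.200 AND mask = 123.102.178.0
126.5.5.87 AND mask = 126.5.4.0
No, different subnets (123.102.178.0 vs 126.5.4.0)


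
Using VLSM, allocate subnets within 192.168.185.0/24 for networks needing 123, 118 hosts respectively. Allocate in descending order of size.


123 hosts -> /25 (126 usable): 192.168.185.0/25
118 hosts -> /25 (126 usable): 192.168.185.128/25
Allocation: 192.168.185.0/25 (123 hosts, 126 usable); 192.168.185.128/25 (118 hosts, 126 usable)


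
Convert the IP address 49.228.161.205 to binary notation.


49 = 00110001
228 = 11100100
161 = 10100001
205 = 11001101
Binary: 00110001.11100100.10100001.11001101


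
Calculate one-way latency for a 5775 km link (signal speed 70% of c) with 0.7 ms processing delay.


Speed = 0.7 * 3e5 km/s = 210000 km/s
Propagation delay = 5775 / 210000 = 0.0275 s = 27.5 ms
Processing delay = 0.7 ms
Total one-way latency = 28.2 ms


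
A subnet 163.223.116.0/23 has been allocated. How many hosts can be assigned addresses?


Host bits = 32 - 23 = 9
Total addresses = 2^9 = 512
Usable = total - 2 (network and broadcast)
Usable hosts: 510


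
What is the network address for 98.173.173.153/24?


IP:   01100010.10101101.10101101.10011001
Mask: 11111111.11111111.11111111.00000000
AND operation:
Net:  01100010.10101101.10101101.00000000
Network: 98.173.173.0/24


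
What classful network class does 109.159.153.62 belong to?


First octet: 109
Binary: 01101101
0xxxxxxx -> Class A (1-126)
Class A, default mask 255.0.0.0 (/8)


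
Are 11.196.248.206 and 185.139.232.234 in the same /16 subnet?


Mask: 255.255.0.0
11.196.248.206 AND mask = 11.196.0.0
185.139.232.234 AND mask = 185.139.0.0
No, different subnets (11.196.0.0 vs 185.139.0.0)


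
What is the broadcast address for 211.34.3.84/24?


Network: 211.34.3.0/24
Host bits = 8
Set all host bits to 1:
Broadcast: 211.34.3.255


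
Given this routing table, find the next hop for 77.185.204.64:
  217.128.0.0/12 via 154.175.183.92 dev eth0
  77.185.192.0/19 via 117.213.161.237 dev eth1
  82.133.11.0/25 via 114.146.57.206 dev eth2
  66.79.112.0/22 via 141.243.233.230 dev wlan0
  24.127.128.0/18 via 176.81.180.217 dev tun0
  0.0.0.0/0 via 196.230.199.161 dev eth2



Longest prefix match for 77.185.204.64:
  /12 217.128.0.0: no
  /19 77.185.192.0: MATCH
  /25 82.133.11.0: no
  /22 66.79.112.0: no
  /18 24.127.128.0: no
  /0 0.0.0.0: MATCH
Selected: next-hop 117.213.161.237 via eth1 (matched /19)


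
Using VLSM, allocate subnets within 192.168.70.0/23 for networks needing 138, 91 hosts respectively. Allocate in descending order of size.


138 hosts -> /24 (254 usable): 192.168.70.0/24
91 hosts -> /25 (126 usable): 192.168.71.0/25
Allocation: 192.168.70.0/24 (138 hosts, 254 usable); 192.168.71.0/25 (91 hosts, 126 usable)


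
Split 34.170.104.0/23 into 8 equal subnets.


New prefix = 23 + 3 = 26
Each subnet has 64 addresses
  34.170.104.0/26
  34.170.104.64/26
  34.170.104.128/26
  34.170.104.192/26
  34.170.105.0/26
  34.170.105.64/26
  34.170.105.128/26
  34.170.105.192/26
Subnets: 34.170.104.0/26, 34.170.104.64/26, 34.170.104.128/26, 34.170.104.192/26, 34.170.105.0/26, 34.170.105.64/26, 34.170.105.128/26, 34.170.105.192/26
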